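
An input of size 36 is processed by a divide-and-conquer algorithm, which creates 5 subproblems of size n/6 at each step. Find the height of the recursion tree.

For divide and conquer with division factor 6:

Problem sizes at each level:
Level 0: 36
Level 1: 6
Level 2: 1

The root is level 0 and the size-1 base case is level 2 (the tree spans levels 0 through 2, i.e. 3 levels counting the root), so the depth is the number of divisions: log_6(36) = 2

The recursion tree depth is log_6(36) = 2. At each level, the problem size is divided by 6, so it takes 2 divisions to reduce to a base case of size 1. The algorithm makes 5 recursive calls at each level.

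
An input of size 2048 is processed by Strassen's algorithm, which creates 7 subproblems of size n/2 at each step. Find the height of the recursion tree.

For divide and conquer with division factor 2:

Problem sizes at each level:
Level 0: 2048
Level 1: 1024
Level 2: 512
Level 3: 256
Level 4: 128
Level 5: 64
Level 6: 32
Level 7: 16
Level 8: 8
Level 9: 4
Level 10: 2
Level 11: 1

The root is level 0 and the size-1 base case is level 11 (the tree spans levels 0 through 11, i.e. 12 levels counting the root), so the depth is the number of divisions: log_2(2048) = 11

The recursion tree depth is log_2(2048) = 11. At each level, the problem size is divided by 2, so it takes 11 divisions to reduce to a base case of size 1. The algorithm makes 7 recursive calls at each level.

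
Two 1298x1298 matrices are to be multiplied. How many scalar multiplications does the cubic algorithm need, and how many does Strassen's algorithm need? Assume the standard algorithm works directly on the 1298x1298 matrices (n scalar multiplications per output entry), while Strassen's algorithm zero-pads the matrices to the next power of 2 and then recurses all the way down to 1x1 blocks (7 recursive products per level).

Matrix multiplication for 1298x1298 matrices:

Strassen's algorithm requires power-of-2 dimensions. Pad 1298x1298 to 2048x2048 (next power of 2).

Standard algorithm: 1298^3 = 2186875592 multiplications
Strassen's algorithm: 7^(log2(2048)) = 7^11 = 1977326743 multiplications
Savings: 2186875592 - 1977326743 = 209548849 multiplications

Standard: 2186875592 multiplications (1298^3). Strassen: 1977326743 multiplications (7^11, after padding to 2048x2048). Strassen reduces 8 recursive multiplications to 7 at each level.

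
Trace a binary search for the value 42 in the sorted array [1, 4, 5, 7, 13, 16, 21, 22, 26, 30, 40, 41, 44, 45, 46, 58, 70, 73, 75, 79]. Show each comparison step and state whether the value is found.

Binary search for 42 in [1, 4, 5, 7, 13, 16, 21, 22, 26, 30, 40, 41, 44, 45, 46, 58, 70, 73, 75, 79]:

lo=0, hi=19, mid=9, arr[mid]=30 -> 30 < 42, search right half
lo=10, hi=19, mid=14, arr[mid]=46 -> 46 > 42, search left half
lo=10, hi=13, mid=11, arr[mid]=41 -> 41 < 42, search right half
lo=12, hi=13, mid=12, arr[mid]=44 -> 44 > 42, search left half
lo=12 > hi=11, target 42 not found

Binary search determines that 42 is not in the array after 4 comparisons. The search space was exhausted without finding the target.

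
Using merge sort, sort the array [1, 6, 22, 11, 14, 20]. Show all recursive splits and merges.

Merge sort trace:

Split: [1, 6, 22, 11, 14, 20] -> [1, 6, 22] and [11, 14, 20]
  Split: [1, 6, 22] -> [1] and [6, 22]
    Split: [6, 22] -> [6] and [22]
    Merge: [6] + [22] -> [6, 22]
  Merge: [1] + [6, 22] -> [1, 6, 22]
  Split: [11, 14, 20] -> [11] and [14, 20]
    Split: [14, 20] -> [14] and [20]
    Merge: [14] + [20] -> [14, 20]
  Merge: [11] + [14, 20] -> [11, 14, 20]
Merge: [1, 6, 22] + [11, 14, 20] -> [1, 6, 11, 14, 20, 22]

Final sorted array: [1, 6, 11, 14, 20, 22]

The merge sort proceeds by recursively splitting the array and merging sorted halves.
After all merges, the sorted array is [1, 6, 11, 14, 20, 22].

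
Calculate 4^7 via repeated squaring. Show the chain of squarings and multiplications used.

Computing 4^7 by squaring (build up from 4^1; each line after the first costs one multiplication):

4^1 = 4
4^2 = (4^1)^2 = 4^2 = 16
4^3 = 4 * 4^2 = 4 * 16 = 64
4^6 = (4^3)^2 = 64^2 = 4096
4^7 = 4 * 4^6 = 4 * 4096 = 16384

Result: 16384
Multiplications needed: 4 (4 lines after 4^1)

4^7 = 16384. Using exponentiation by squaring, this requires 4 multiplications. The key idea: if the exponent is even, square the half-power; if odd, multiply by the base once.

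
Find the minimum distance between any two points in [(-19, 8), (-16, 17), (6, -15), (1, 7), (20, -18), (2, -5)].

Computing all pairwise distances among 6 points:

d((-19, 8), (-16, 17)) = 9.4868 <-- minimum
d((-19, 8), (6, -15)) = 33.9706
d((-19, 8), (1, 7)) = 20.025
d((-19, 8), (20, -18)) = 46.8722
d((-19, 8), (2, -5)) = 24.6982
d((-16, 17), (6, -15)) = 38.833
d((-16, 17), (1, 7)) = 19.7231
d((-16, 17), (20, -18)) = 50.2096
d((-16, 17), (2, -5)) = 28.4253
d((6, -15), (1, 7)) = 22.561
d((6, -15), (20, -18)) = 14.3178
d((6, -15), (2, -5)) = 10.7703
d((1, 7), (20, -18)) = 31.4006
d((1, 7), (2, -5)) = 12.0416
d((20, -18), (2, -5)) = 22.2036

Closest pair: (-19, 8) and (-16, 17) with distance 9.4868

The closest pair is (-19, 8) and (-16, 17) with Euclidean distance 9.4868. For 6 points, brute-force pairwise comparison is shown above. For large n, the divide-and-conquer algorithm (sort by x, recurse on halves, check the dividing strip) achieves O(n log n).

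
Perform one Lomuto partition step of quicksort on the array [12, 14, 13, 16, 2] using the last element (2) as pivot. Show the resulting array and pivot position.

Lomuto partition with pivot = 2:

Initial array: [12, 14, 13, 16, 2]

arr[0]=12 > 2: no swap
arr[1]=14 > 2: no swap
arr[2]=13 > 2: no swap
arr[3]=16 > 2: no swap

Place pivot at position 0: [2, 14, 13, 16, 12]
Pivot position: 0

After partitioning with pivot 2, the array becomes [2, 14, 13, 16, 12]. The pivot is placed at index 0. All elements to the left of the pivot are <= 2, and all elements to the right are > 2.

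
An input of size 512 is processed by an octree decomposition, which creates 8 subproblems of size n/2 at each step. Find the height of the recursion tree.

For divide and conquer with division factor 2:

Problem sizes at each level:
Level 0: 512
Level 1: 256
Level 2: 128
Level 3: 64
Level 4: 32
Level 5: 16
Level 6: 8
Level 7: 4
Level 8: 2
Level 9: 1

The root is level 0 and the size-1 base case is level 9 (the tree spans levels 0 through 9, i.e. 10 levels counting the root), so the depth is the number of divisions: log_2(512) = 9

The recursion tree depth is log_2(512) = 9. At each level, the problem size is divided by 2, so it takes 9 divisions to reduce to a base case of size 1. The algorithm makes 8 recursive calls at each level.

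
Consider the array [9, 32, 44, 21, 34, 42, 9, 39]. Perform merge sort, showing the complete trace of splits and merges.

Merge sort trace:

Split: [9, 32, 44, 21, 34, 42, 9, 39] -> [9, 32, 44, 21] and [34, 42, 9, 39]
  Split: [9, 32, 44, 21] -> [9, 32] and [44, 21]
    Split: [9, 32] -> [9] and [32]
    Merge: [9] + [32] -> [9, 32]
    Split: [44, 21] -> [44] and [21]
    Merge: [44] + [21] -> [21, 44]
  Merge: [9, 32] + [21, 44] -> [9, 21, 32, 44]
  Split: [34, 42, 9, 39] -> [34, 42] and [9, 39]
    Split: [34, 42] -> [34] and [42]
    Merge: [34] + [42] -> [34, 42]
    Split: [9, 39] -> [9] and [39]
    Merge: [9] + [39] -> [9, 39]
  Merge: [34, 42] + [9, 39] -> [9, 34, 39, 42]
Merge: [9, 21, 32, 44] + [9, 34, 39, 42] -> [9, 9, 21, 32, 34, 39, 42, 44]

Final sorted array: [9, 9, 21, 32, 34, 39, 42, 44]

The merge sort proceeds by recursively splitting the array and merging sorted halves.
After all merges, the sorted array is [9, 9, 21, 32, 34, 39, 42, 44].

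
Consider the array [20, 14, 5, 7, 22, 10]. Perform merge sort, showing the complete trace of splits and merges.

Merge sort trace:

Split: [20, 14, 5, 7, 22, 10] -> [20, 14, 5] and [7, 22, 10]
  Split: [20, 14, 5] -> [20] and [14, 5]
    Split: [14, 5] -> [14] and [5]
    Merge: [14] + [5] -> [5, 14]
  Merge: [20] + [5, 14] -> [5, 14, 20]
  Split: [7, 22, 10] -> [7] and [22, 10]
    Split: [22, 10] -> [22] and [10]
    Merge: [22] + [10] -> [10, 22]
  Merge: [7] + [10, 22] -> [7, 10, 22]
Merge: [5, 14, 20] + [7, 10, 22] -> [5, 7, 10, 14, 20, 22]

Final sorted array: [5, 7, 10, 14, 20, 22]

The merge sort proceeds by recursively splitting the array and merging sorted halves.
After all merges, the sorted array is [5, 7, 10, 14, 20, 22].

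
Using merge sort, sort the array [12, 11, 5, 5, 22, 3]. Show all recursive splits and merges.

Merge sort trace:

Split: [12, 11, 5, 5, 22, 3] -> [12, 11, 5] and [5, 22, 3]
  Split: [12, 11, 5] -> [12] and [11, 5]
    Split: [11, 5] -> [11] and [5]
    Merge: [11] + [5] -> [5, 11]
  Merge: [12] + [5, 11] -> [5, 11, 12]
  Split: [5, 22, 3] -> [5] and [22, 3]
    Split: [22, 3] -> [22] and [3]
    Merge: [22] + [3] -> [3, 22]
  Merge: [5] + [3, 22] -> [3, 5, 22]
Merge: [5, 11, 12] + [3, 5, 22] -> [3, 5, 5, 11, 12, 22]

Final sorted array: [3, 5, 5, 11, 12, 22]

The merge sort proceeds by recursively splitting the array and merging sorted halves.
After all merges, the sorted array is [3, 5, 5, 11, 12, 22].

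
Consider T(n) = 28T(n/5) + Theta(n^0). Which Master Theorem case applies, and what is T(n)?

Master Theorem for T(n) = 28T(n/5) + O(n^0):

a = 28, b = 5, c = 0
log_b(a) = log_5(28) = 2.0704

Case 1: c = 0 < log_5(28) = 2.0704
T(n) = O(n^(log_5 28))

For T(n) = 28T(n/5) + O(n^0): log_5(28) = 2.0704. This is Case 1 of the Master Theorem (c < log_b(a), work dominated by leaves), giving O(n^(log_5 28)).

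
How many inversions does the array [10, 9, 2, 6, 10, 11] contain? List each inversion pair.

Finding inversions in [10, 9, 2, 6, 10, 11]:

(0, 1): arr[0]=10 > arr[1]=9
(0, 2): arr[0]=10 > arr[2]=2
(0, 3): arr[0]=10 > arr[3]=6
(1, 2): arr[1]=9 > arr[2]=2
(1, 3): arr[1]=9 > arr[3]=6

Total inversions: 5

The array has 5 inversion(s): (0,1), (0,2), (0,3), (1,2), (1,3). Each pair (i,j) satisfies i < j and arr[i] > arr[j].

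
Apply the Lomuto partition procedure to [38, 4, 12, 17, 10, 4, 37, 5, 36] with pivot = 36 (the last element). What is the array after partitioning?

Lomuto partition with pivot = 36:

Initial array: [38, 4, 12, 17, 10, 4, 37, 5, 36]

arr[0]=38 > 36: no swap
arr[1]=4 <= 36: swap with position 0, array becomes [4, 38, 12, 17, 10, 4, 37, 5, 36]
arr[2]=12 <= 36: swap with position 1, array becomes [4, 12, 38, 17, 10, 4, 37, 5, 36]
arr[3]=17 <= 36: swap with position 2, array becomes [4, 12, 17, 38, 10, 4, 37, 5, 36]
arr[4]=10 <= 36: swap with position 3, array becomes [4, 12, 17, 10, 38, 4, 37, 5, 36]
arr[5]=4 <= 36: swap with position 4, array becomes [4, 12, 17, 10, 4, 38, 37, 5, 36]
arr[6]=37 > 36: no swap
arr[7]=5 <= 36: swap with position 5, array becomes [4, 12, 17, 10, 4, 5, 37, 38, 36]

Place pivot at position 6: [4, 12, 17, 10, 4, 5, 36, 38, 37]
Pivot position: 6

After partitioning with pivot 36, the array becomes [4, 12, 17, 10, 4, 5, 36, 38, 37]. The pivot is placed at index 6. All elements to the left of the pivot are <= 36, and all elements to the right are > 36.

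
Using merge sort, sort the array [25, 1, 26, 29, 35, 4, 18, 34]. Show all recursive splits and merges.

Merge sort trace:

Split: [25, 1, 26, 29, 35, 4, 18, 34] -> [25, 1, 26, 29] and [35, 4, 18, 34]
  Split: [25, 1, 26, 29] -> [25, 1] and [26, 29]
    Split: [25, 1] -> [25] and [1]
    Merge: [25] + [1] -> [1, 25]
    Split: [26, 29] -> [26] and [29]
    Merge: [26] + [29] -> [26, 29]
  Merge: [1, 25] + [26, 29] -> [1, 25, 26, 29]
  Split: [35, 4, 18, 34] -> [35, 4] and [18, 34]
    Split: [35, 4] -> [35] and [4]
    Merge: [35] + [4] -> [4, 35]
    Split: [18, 34] -> [18] and [34]
    Merge: [18] + [34] -> [18, 34]
  Merge: [4, 35] + [18, 34] -> [4, 18, 34, 35]
Merge: [1, 25, 26, 29] + [4, 18, 34, 35] -> [1, 4, 18, 25, 26, 29, 34, 35]

Final sorted array: [1, 4, 18, 25, 26, 29, 34, 35]

The merge sort proceeds by recursively splitting the array and merging sorted halves.
After all merges, the sorted array is [1, 4, 18, 25, 26, 29, 34, 35].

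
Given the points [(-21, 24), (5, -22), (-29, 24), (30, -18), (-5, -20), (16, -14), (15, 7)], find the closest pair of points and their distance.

Computing all pairwise distances among 7 points:

d((-21, 24), (5, -22)) = 52.8394
d((-21, 24), (-29, 24)) = 8.0 <-- minimum
d((-21, 24), (30, -18)) = 66.0681
d((-21, 24), (-5, -20)) = 46.8188
d((-21, 24), (16, -14)) = 53.0377
d((-21, 24), (15, 7)) = 39.8121
d((5, -22), (-29, 24)) = 57.2014
d((5, -22), (30, -18)) = 25.318
d((5, -22), (-5, -20)) = 10.198
d((5, -22), (16, -14)) = 13.6015
d((5, -22), (15, 7)) = 30.6757
d((-29, 24), (30, -18)) = 72.4224
d((-29, 24), (-5, -20)) = 50.1199
d((-29, 24), (16, -14)) = 58.8982
d((-29, 24), (15, 7)) = 47.1699
d((30, -18), (-5, -20)) = 35.0571
d((30, -18), (16, -14)) = 14.5602
d((30, -18), (15, 7)) = 29.1548
d((-5, -20), (16, -14)) = 21.8403
d((-5, -20), (15, 7)) = 33.6006
d((16, -14), (15, 7)) = 21.0238

Closest pair: (-21, 24) and (-29, 24) with distance 8.0

The closest pair is (-21, 24) and (-29, 24) with Euclidean distance 8.0. For 7 points, brute-force pairwise comparison is shown above. For large n, the divide-and-conquer algorithm (sort by x, recurse on halves, check the dividing strip) achieves O(n log n).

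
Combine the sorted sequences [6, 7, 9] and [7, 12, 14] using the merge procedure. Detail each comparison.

Merging process:

Compare 6 vs 7: take 6 from left. Merged: [6]
Compare 7 vs 7: take 7 from left. Merged: [6, 7]
Compare 9 vs 7: take 7 from right. Merged: [6, 7, 7]
Compare 9 vs 12: take 9 from left. Merged: [6, 7, 7, 9]
Append remaining from right: [12, 14]. Merged: [6, 7, 7, 9, 12, 14]

Final merged array: [6, 7, 7, 9, 12, 14]
Total comparisons: 4

The merged array is [6, 7, 7, 9, 12, 14], requiring 4 comparisons. The merge step runs in O(n) time where n is the total number of elements.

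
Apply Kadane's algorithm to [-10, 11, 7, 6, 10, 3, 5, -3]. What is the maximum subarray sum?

Using Kadane's algorithm on [-10, 11, 7, 6, 10, 3, 5, -3]:

Scanning through the array:
Position 1 (value 11): max_ending_here = 11, max_so_far = 11
Position 2 (value 7): max_ending_here = 18, max_so_far = 18
Position 3 (value 6): max_ending_here = 24, max_so_far = 24
Position 4 (value 10): max_ending_here = 34, max_so_far = 34
Position 5 (value 3): max_ending_here = 37, max_so_far = 37
Position 6 (value 5): max_ending_here = 42, max_so_far = 42
Position 7 (value -3): max_ending_here = 39, max_so_far = 42

Maximum subarray: [11, 7, 6, 10, 3, 5]
Maximum sum: 42

The maximum subarray is [11, 7, 6, 10, 3, 5] with sum 42. This subarray runs from index 1 to index 6.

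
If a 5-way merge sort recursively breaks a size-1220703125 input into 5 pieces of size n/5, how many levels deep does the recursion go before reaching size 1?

For divide and conquer with division factor 5:

Problem sizes at each level:
Level 0: 1220703125
Level 1: 244140625
Level 2: 48828125
Level 3: 9765625
Level 4: 1953125
Level 5: 390625
Level 6: 78125
Level 7: 15625
Level 8: 3125
Level 9: 625
Level 10: 125
Level 11: 25
Level 12: 5
Level 13: 1

The root is level 0 and the size-1 base case is level 13 (the tree spans levels 0 through 13, i.e. 14 levels counting the root), so the depth is the number of divisions: log_5(1220703125) = 13

The recursion tree depth is log_5(1220703125) = 13. At each level, the problem size is divided by 5, so it takes 13 divisions to reduce to a base case of size 1. The algorithm makes 5 recursive calls at each level.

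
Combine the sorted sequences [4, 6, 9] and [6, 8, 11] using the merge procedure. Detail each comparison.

Merging process:

Compare 4 vs 6: take 4 from left. Merged: [4]
Compare 6 vs 6: take 6 from left. Merged: [4, 6]
Compare 9 vs 6: take 6 from right. Merged: [4, 6, 6]
Compare 9 vs 8: take 8 from right. Merged: [4, 6, 6, 8]
Compare 9 vs 11: take 9 from left. Merged: [4, 6, 6, 8, 9]
Append remaining from right: [11]. Merged: [4, 6, 6, 8, 9, 11]

Final merged array: [4, 6, 6, 8, 9, 11]
Total comparisons: 5

The merged array is [4, 6, 6, 8, 9, 11], requiring 5 comparisons. The merge step runs in O(n) time where n is the total number of elements.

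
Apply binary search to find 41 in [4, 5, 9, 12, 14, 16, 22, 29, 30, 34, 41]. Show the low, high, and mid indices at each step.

Binary search for 41 in [4, 5, 9, 12, 14, 16, 22, 29, 30, 34, 41]:

lo=0, hi=10, mid=5, arr[mid]=16 -> 16 < 41, search right half
lo=6, hi=10, mid=8, arr[mid]=30 -> 30 < 41, search right half
lo=9, hi=10, mid=9, arr[mid]=34 -> 34 < 41, search right half
lo=10, hi=10, mid=10, arr[mid]=41 -> Found target at index 10!

Binary search finds 41 at index 10 after 4 comparisons. The search repeatedly halves the search space by comparing with the middle element.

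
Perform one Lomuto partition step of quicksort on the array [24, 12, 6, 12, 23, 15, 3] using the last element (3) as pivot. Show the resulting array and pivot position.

Lomuto partition with pivot = 3:

Initial array: [24, 12, 6, 12, 23, 15, 3]

arr[0]=24 > 3: no swap
arr[1]=12 > 3: no swap
arr[2]=6 > 3: no swap
arr[3]=12 > 3: no swap
arr[4]=23 > 3: no swap
arr[5]=15 > 3: no swap

Place pivot at position 0: [3, 12, 6, 12, 23, 15, 24]
Pivot position: 0

After partitioning with pivot 3, the array becomes [3, 12, 6, 12, 23, 15, 24]. The pivot is placed at index 0. All elements to the left of the pivot are <= 3, and all elements to the right are > 3.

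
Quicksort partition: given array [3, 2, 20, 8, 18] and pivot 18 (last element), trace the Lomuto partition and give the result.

Lomuto partition with pivot = 18:

Initial array: [3, 2, 20, 8, 18]

arr[0]=3 <= 18: swap with position 0, array becomes [3, 2, 20, 8, 18]
arr[1]=2 <= 18: swap with position 1, array becomes [3, 2, 20, 8, 18]
arr[2]=20 > 18: no swap
arr[3]=8 <= 18: swap with position 2, array becomes [3, 2, 8, 20, 18]

Place pivot at position 3: [3, 2, 8, 18, 20]
Pivot position: 3

After partitioning with pivot 18, the array becomes [3, 2, 8, 18, 20]. The pivot is placed at index 3. All elements to the left of the pivot are <= 18, and all elements to the right are > 18.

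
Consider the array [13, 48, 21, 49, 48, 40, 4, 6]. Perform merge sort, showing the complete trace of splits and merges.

Merge sort trace:

Split: [13, 48, 21, 49, 48, 40, 4, 6] -> [13, 48, 21, 49] and [48, 40, 4, 6]
  Split: [13, 48, 21, 49] -> [13, 48] and [21, 49]
    Split: [13, 48] -> [13] and [48]
    Merge: [13] + [48] -> [13, 48]
    Split: [21, 49] -> [21] and [49]
    Merge: [21] + [49] -> [21, 49]
  Merge: [13, 48] + [21, 49] -> [13, 21, 48, 49]
  Split: [48, 40, 4, 6] -> [48, 40] and [4, 6]
    Split: [48, 40] -> [48] and [40]
    Merge: [48] + [40] -> [40, 48]
    Split: [4, 6] -> [4] and [6]
    Merge: [4] + [6] -> [4, 6]
  Merge: [40, 48] + [4, 6] -> [4, 6, 40, 48]
Merge: [13, 21, 48, 49] + [4, 6, 40, 48] -> [4, 6, 13, 21, 40, 48, 48, 49]

Final sorted array: [4, 6, 13, 21, 40, 48, 48, 49]

The merge sort proceeds by recursively splitting the array and merging sorted halves.
After all merges, the sorted array is [4, 6, 13, 21, 40, 48, 48, 49].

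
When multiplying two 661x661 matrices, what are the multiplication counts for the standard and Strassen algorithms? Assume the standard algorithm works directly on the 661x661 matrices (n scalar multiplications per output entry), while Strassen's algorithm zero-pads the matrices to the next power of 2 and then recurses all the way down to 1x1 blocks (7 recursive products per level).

Matrix multiplication for 661x661 matrices:

Strassen's algorithm requires power-of-2 dimensions. Pad 661x661 to 1024x1024 (next power of 2).

Standard algorithm: 661^3 = 288804781 multiplications
Strassen's algorithm: 7^(log2(1024)) = 7^10 = 282475249 multiplications
Savings: 288804781 - 282475249 = 6329532 multiplications

Standard: 288804781 multiplications (661^3). Strassen: 282475249 multiplications (7^10, after padding to 1024x1024). Strassen reduces 8 recursive multiplications to 7 at each level.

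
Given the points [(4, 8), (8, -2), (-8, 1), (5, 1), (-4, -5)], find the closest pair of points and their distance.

Computing all pairwise distances among 5 points:

d((4, 8), (8, -2)) = 10.7703
d((4, 8), (-8, 1)) = 13.8924
d((4, 8), (5, 1)) = 7.0711
d((4, 8), (-4, -5)) = 15.2643
d((8, -2), (-8, 1)) = 16.2788
d((8, -2), (5, 1)) = 4.2426 <-- minimum
d((8, -2), (-4, -5)) = 12.3693
d((-8, 1), (5, 1)) = 13.0
d((-8, 1), (-4, -5)) = 7.2111
d((5, 1), (-4, -5)) = 10.8167

Closest pair: (8, -2) and (5, 1) with distance 4.2426

The closest pair is (8, -2) and (5, 1) with Euclidean distance 4.2426. For 5 points, brute-force pairwise comparison is shown above. For large n, the divide-and-conquer algorithm (sort by x, recurse on halves, check the dividing strip) achieves O(n log n).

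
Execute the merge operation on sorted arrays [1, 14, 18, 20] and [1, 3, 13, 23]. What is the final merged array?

Merging process:

Compare 1 vs 1: take 1 from left. Merged: [1]
Compare 14 vs 1: take 1 from right. Merged: [1, 1]
Compare 14 vs 3: take 3 from right. Merged: [1, 1, 3]
Compare 14 vs 13: take 13 from right. Merged: [1, 1, 3, 13]
Compare 14 vs 23: take 14 from left. Merged: [1, 1, 3, 13, 14]
Compare 18 vs 23: take 18 from left. Merged: [1, 1, 3, 13, 14, 18]
Compare 20 vs 23: take 20 from left. Merged: [1, 1, 3, 13, 14, 18, 20]
Append remaining from right: [23]. Merged: [1, 1, 3, 13, 14, 18, 20, 23]

Final merged array: [1, 1, 3, 13, 14, 18, 20, 23]
Total comparisons: 7

The merged array is [1, 1, 3, 13, 14, 18, 20, 23], requiring 7 comparisons. The merge step runs in O(n) time where n is the total number of elements.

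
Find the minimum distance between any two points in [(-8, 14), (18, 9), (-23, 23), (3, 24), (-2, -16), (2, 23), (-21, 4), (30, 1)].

Computing all pairwise distances among 8 points:

d((-8, 14), (18, 9)) = 26.4764
d((-8, 14), (-23, 23)) = 17.4929
d((-8, 14), (3, 24)) = 14.8661
d((-8, 14), (-2, -16)) = 30.5941
d((-8, 14), (2, 23)) = 13.4536
d((-8, 14), (-21, 4)) = 16.4012
d((-8, 14), (30, 1)) = 40.1622
d((18, 9), (-23, 23)) = 43.3244
d((18, 9), (3, 24)) = 21.2132
d((18, 9), (-2, -16)) = 32.0156
d((18, 9), (2, 23)) = 21.2603
d((18, 9), (-21, 4)) = 39.3192
d((18, 9), (30, 1)) = 14.4222
d((-23, 23), (3, 24)) = 26.0192
d((-23, 23), (-2, -16)) = 44.2945
d((-23, 23), (2, 23)) = 25.0
d((-23, 23), (-21, 4)) = 19.105
d((-23, 23), (30, 1)) = 57.3847
d((3, 24), (-2, -16)) = 40.3113
d((3, 24), (2, 23)) = 1.4142 <-- minimum
d((3, 24), (-21, 4)) = 31.241
d((3, 24), (30, 1)) = 35.4683
d((-2, -16), (2, 23)) = 39.2046
d((-2, -16), (-21, 4)) = 27.5862
d((-2, -16), (30, 1)) = 36.2353
d((2, 23), (-21, 4)) = 29.8329
d((2, 23), (30, 1)) = 35.609
d((-21, 4), (30, 1)) = 51.0882

Closest pair: (3, 24) and (2, 23) with distance 1.4142

The closest pair is (3, 24) and (2, 23) with Euclidean distance 1.4142. For 8 points, brute-force pairwise comparison is shown above. For large n, the divide-and-conquer algorithm (sort by x, recurse on halves, check the dividing strip) achieves O(n log n).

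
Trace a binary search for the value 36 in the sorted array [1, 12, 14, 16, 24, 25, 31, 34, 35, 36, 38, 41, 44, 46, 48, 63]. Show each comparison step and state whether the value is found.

Binary search for 36 in [1, 12, 14, 16, 24, 25, 31, 34, 35, 36, 38, 41, 44, 46, 48, 63]:

lo=0, hi=15, mid=7, arr[mid]=34 -> 34 < 36, search right half
lo=8, hi=15, mid=11, arr[mid]=41 -> 41 > 36, search left half
lo=8, hi=10, mid=9, arr[mid]=36 -> Found target at index 9!

Binary search finds 36 at index 9 after 3 comparisons. The search repeatedly halves the search space by comparing with the middle element.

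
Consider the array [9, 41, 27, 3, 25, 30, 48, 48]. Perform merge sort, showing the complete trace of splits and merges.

Merge sort trace:

Split: [9, 41, 27, 3, 25, 30, 48, 48] -> [9, 41, 27, 3] and [25, 30, 48, 48]
  Split: [9, 41, 27, 3] -> [9, 41] and [27, 3]
    Split: [9, 41] -> [9] and [41]
    Merge: [9] + [41] -> [9, 41]
    Split: [27, 3] -> [27] and [3]
    Merge: [27] + [3] -> [3, 27]
  Merge: [9, 41] + [3, 27] -> [3, 9, 27, 41]
  Split: [25, 30, 48, 48] -> [25, 30] and [48, 48]
    Split: [25, 30] -> [25] and [30]
    Merge: [25] + [30] -> [25, 30]
    Split: [48, 48] -> [48] and [48]
    Merge: [48] + [48] -> [48, 48]
  Merge: [25, 30] + [48, 48] -> [25, 30, 48, 48]
Merge: [3, 9, 27, 41] + [25, 30, 48, 48] -> [3, 9, 25, 27, 30, 41, 48, 48]

Final sorted array: [3, 9, 25, 27, 30, 41, 48, 48]

The merge sort proceeds by recursively splitting the array and merging sorted halves.
After all merges, the sorted array is [3, 9, 25, 27, 30, 41, 48, 48].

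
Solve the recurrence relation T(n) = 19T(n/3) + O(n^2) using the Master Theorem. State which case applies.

Master Theorem for T(n) = 19T(n/3) + O(n^2):

a = 19, b = 3, c = 2
log_b(a) = log_3(19) = 2.6801

Case 1: c = 2 < log_3(19) = 2.6801
T(n) = O(n^(log_3 19))

For T(n) = 19T(n/3) + O(n^2): log_3(19) = 2.6801. This is Case 1 of the Master Theorem (c < log_b(a), work dominated by leaves), giving O(n^(log_3 19)).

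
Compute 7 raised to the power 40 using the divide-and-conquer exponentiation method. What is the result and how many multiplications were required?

Computing 7^40 by squaring (build up from 7^1; each line after the first costs one multiplication):

7^1 = 7
7^2 = (7^1)^2 = 7^2 = 49
7^4 = (7^2)^2 = 49^2 = 2401
7^5 = 7 * 7^4 = 7 * 2401 = 16807
7^10 = (7^5)^2 = 16807^2 = 282475249
7^20 = (7^10)^2 = 282475249^2 = 79792266297612001
7^40 = (7^20)^2 = 79792266297612001^2 = 6366805760909027985741435139224001

Result: 6366805760909027985741435139224001
Multiplications needed: 6 (6 lines after 7^1)

7^40 = 6366805760909027985741435139224001. Using exponentiation by squaring, this requires 6 multiplications. The key idea: if the exponent is even, square the half-power; if odd, multiply by the base once.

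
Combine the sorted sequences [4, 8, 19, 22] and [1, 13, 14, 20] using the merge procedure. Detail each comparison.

Merging process:

Compare 4 vs 1: take 1 from right. Merged: [1]
Compare 4 vs 13: take 4 from left. Merged: [1, 4]
Compare 8 vs 13: take 8 from left. Merged: [1, 4, 8]
Compare 19 vs 13: take 13 from right. Merged: [1, 4, 8, 13]
Compare 19 vs 14: take 14 from right. Merged: [1, 4, 8, 13, 14]
Compare 19 vs 20: take 19 from left. Merged: [1, 4, 8, 13, 14, 19]
Compare 22 vs 20: take 20 from right. Merged: [1, 4, 8, 13, 14, 19, 20]
Append remaining from left: [22]. Merged: [1, 4, 8, 13, 14, 19, 20, 22]

Final merged array: [1, 4, 8, 13, 14, 19, 20, 22]
Total comparisons: 7

The merged array is [1, 4, 8, 13, 14, 19, 20, 22], requiring 7 comparisons. The merge step runs in O(n) time where n is the total number of elements.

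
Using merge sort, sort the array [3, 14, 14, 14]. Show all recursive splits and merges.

Merge sort trace:

Split: [3, 14, 14, 14] -> [3, 14] and [14, 14]
  Split: [3, 14] -> [3] and [14]
  Merge: [3] + [14] -> [3, 14]
  Split: [14, 14] -> [14] and [14]
  Merge: [14] + [14] -> [14, 14]
Merge: [3, 14] + [14, 14] -> [3, 14, 14, 14]

Final sorted array: [3, 14, 14, 14]

The merge sort proceeds by recursively splitting the array and merging sorted halves.
After all merges, the sorted array is [3, 14, 14, 14].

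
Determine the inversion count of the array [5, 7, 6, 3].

Finding inversions in [5, 7, 6, 3]:

(0, 3): arr[0]=5 > arr[3]=3
(1, 2): arr[1]=7 > arr[2]=6
(1, 3): arr[1]=7 > arr[3]=3
(2, 3): arr[2]=6 > arr[3]=3

Total inversions: 4

The array has 4 inversion(s): (0,3), (1,2), (1,3), (2,3). Each pair (i,j) satisfies i < j and arr[i] > arr[j].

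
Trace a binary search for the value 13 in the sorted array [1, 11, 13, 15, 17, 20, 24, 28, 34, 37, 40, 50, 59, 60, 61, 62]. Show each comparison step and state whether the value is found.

Binary search for 13 in [1, 11, 13, 15, 17, 20, 24, 28, 34, 37, 40, 50, 59, 60, 61, 62]:

lo=0, hi=15, mid=7, arr[mid]=28 -> 28 > 13, search left half
lo=0, hi=6, mid=3, arr[mid]=15 -> 15 > 13, search left half
lo=0, hi=2, mid=1, arr[mid]=11 -> 11 < 13, search right half
lo=2, hi=2, mid=2, arr[mid]=13 -> Found target at index 2!

Binary search finds 13 at index 2 after 4 comparisons. The search repeatedly halves the search space by comparing with the middle element.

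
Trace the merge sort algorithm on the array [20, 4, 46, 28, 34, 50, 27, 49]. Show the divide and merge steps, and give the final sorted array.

Merge sort trace:

Split: [20, 4, 46, 28, 34, 50, 27, 49] -> [20, 4, 46, 28] and [34, 50, 27, 49]
  Split: [20, 4, 46, 28] -> [20, 4] and [46, 28]
    Split: [20, 4] -> [20] and [4]
    Merge: [20] + [4] -> [4, 20]
    Split: [46, 28] -> [46] and [28]
    Merge: [46] + [28] -> [28, 46]
  Merge: [4, 20] + [28, 46] -> [4, 20, 28, 46]
  Split: [34, 50, 27, 49] -> [34, 50] and [27, 49]
    Split: [34, 50] -> [34] and [50]
    Merge: [34] + [50] -> [34, 50]
    Split: [27, 49] -> [27] and [49]
    Merge: [27] + [49] -> [27, 49]
  Merge: [34, 50] + [27, 49] -> [27, 34, 49, 50]
Merge: [4, 20, 28, 46] + [27, 34, 49, 50] -> [4, 20, 27, 28, 34, 46, 49, 50]

Final sorted array: [4, 20, 27, 28, 34, 46, 49, 50]

The merge sort proceeds by recursively splitting the array and merging sorted halves.
After all merges, the sorted array is [4, 20, 27, 28, 34, 46, 49, 50].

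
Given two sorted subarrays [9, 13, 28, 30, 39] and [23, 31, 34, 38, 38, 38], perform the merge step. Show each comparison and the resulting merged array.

Merging process:

Compare 9 vs 23: take 9 from left. Merged: [9]
Compare 13 vs 23: take 13 from left. Merged: [9, 13]
Compare 28 vs 23: take 23 from right. Merged: [9, 13, 23]
Compare 28 vs 31: take 28 from left. Merged: [9, 13, 23, 28]
Compare 30 vs 31: take 30 from left. Merged: [9, 13, 23, 28, 30]
Compare 39 vs 31: take 31 from right. Merged: [9, 13, 23, 28, 30, 31]
Compare 39 vs 34: take 34 from right. Merged: [9, 13, 23, 28, 30, 31, 34]
Compare 39 vs 38: take 38 from right. Merged: [9, 13, 23, 28, 30, 31, 34, 38]
Compare 39 vs 38: take 38 from right. Merged: [9, 13, 23, 28, 30, 31, 34, 38, 38]
Compare 39 vs 38: take 38 from right. Merged: [9, 13, 23, 28, 30, 31, 34, 38, 38, 38]
Append remaining from left: [39]. Merged: [9, 13, 23, 28, 30, 31, 34, 38, 38, 38, 39]

Final merged array: [9, 13, 23, 28, 30, 31, 34, 38, 38, 38, 39]
Total comparisons: 10

The merged array is [9, 13, 23, 28, 30, 31, 34, 38, 38, 38, 39], requiring 10 comparisons. The merge step runs in O(n) time where n is the total number of elements.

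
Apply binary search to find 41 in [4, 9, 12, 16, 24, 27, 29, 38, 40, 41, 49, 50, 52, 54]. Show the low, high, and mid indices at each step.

Binary search for 41 in [4, 9, 12, 16, 24, 27, 29, 38, 40, 41, 49, 50, 52, 54]:

lo=0, hi=13, mid=6, arr[mid]=29 -> 29 < 41, search right half
lo=7, hi=13, mid=10, arr[mid]=49 -> 49 > 41, search left half
lo=7, hi=9, mid=8, arr[mid]=40 -> 40 < 41, search right half
lo=9, hi=9, mid=9, arr[mid]=41 -> Found target at index 9!

Binary search finds 41 at index 9 after 4 comparisons. The search repeatedly halves the search space by comparing with the middle element.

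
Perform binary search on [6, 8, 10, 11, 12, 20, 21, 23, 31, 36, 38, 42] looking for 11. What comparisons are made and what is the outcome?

Binary search for 11 in [6, 8, 10, 11, 12, 20, 21, 23, 31, 36, 38, 42]:

lo=0, hi=11, mid=5, arr[mid]=20 -> 20 > 11, search left half
lo=0, hi=4, mid=2, arr[mid]=10 -> 10 < 11, search right half
lo=3, hi=4, mid=3, arr[mid]=11 -> Found target at index 3!

Binary search finds 11 at index 3 after 3 comparisons. The search repeatedly halves the search space by comparing with the middle element.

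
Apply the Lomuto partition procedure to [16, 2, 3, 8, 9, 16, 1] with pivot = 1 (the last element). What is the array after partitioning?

Lomuto partition with pivot = 1:

Initial array: [16, 2, 3, 8, 9, 16, 1]

arr[0]=16 > 1: no swap
arr[1]=2 > 1: no swap
arr[2]=3 > 1: no swap
arr[3]=8 > 1: no swap
arr[4]=9 > 1: no swap
arr[5]=16 > 1: no swap

Place pivot at position 0: [1, 2, 3, 8, 9, 16, 16]
Pivot position: 0

After partitioning with pivot 1, the array becomes [1, 2, 3, 8, 9, 16, 16]. The pivot is placed at index 0. All elements to the left of the pivot are <= 1, and all elements to the right are > 1.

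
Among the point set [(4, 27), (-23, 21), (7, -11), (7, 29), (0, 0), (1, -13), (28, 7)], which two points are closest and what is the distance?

Computing all pairwise distances among 7 points:

d((4, 27), (-23, 21)) = 27.6586
d((4, 27), (7, -11)) = 38.1182
d((4, 27), (7, 29)) = 3.6056 <-- minimum
d((4, 27), (0, 0)) = 27.2947
d((4, 27), (1, -13)) = 40.1123
d((4, 27), (28, 7)) = 31.241
d((-23, 21), (7, -11)) = 43.8634
d((-23, 21), (7, 29)) = 31.0483
d((-23, 21), (0, 0)) = 31.1448
d((-23, 21), (1, -13)) = 41.6173
d((-23, 21), (28, 7)) = 52.8867
d((7, -11), (7, 29)) = 40.0
d((7, -11), (0, 0)) = 13.0384
d((7, -11), (1, -13)) = 6.3246
d((7, -11), (28, 7)) = 27.6586
d((7, 29), (0, 0)) = 29.8329
d((7, 29), (1, -13)) = 42.4264
d((7, 29), (28, 7)) = 30.4138
d((0, 0), (1, -13)) = 13.0384
d((0, 0), (28, 7)) = 28.8617
d((1, -13), (28, 7)) = 33.6006

Closest pair: (4, 27) and (7, 29) with distance 3.6056

The closest pair is (4, 27) and (7, 29) with Euclidean distance 3.6056. For 7 points, brute-force pairwise comparison is shown above. For large n, the divide-and-conquer algorithm (sort by x, recurse on halves, check the dividing strip) achieves O(n log n).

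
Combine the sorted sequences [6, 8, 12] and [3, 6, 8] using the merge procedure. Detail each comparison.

Merging process:

Compare 6 vs 3: take 3 from right. Merged: [3]
Compare 6 vs 6: take 6 from left. Merged: [3, 6]
Compare 8 vs 6: take 6 from right. Merged: [3, 6, 6]
Compare 8 vs 8: take 8 from left. Merged: [3, 6, 6, 8]
Compare 12 vs 8: take 8 from right. Merged: [3, 6, 6, 8, 8]
Append remaining from left: [12]. Merged: [3, 6, 6, 8, 8, 12]

Final merged array: [3, 6, 6, 8, 8, 12]
Total comparisons: 5

The merged array is [3, 6, 6, 8, 8, 12], requiring 5 comparisons. The merge step runs in O(n) time where n is the total number of elements.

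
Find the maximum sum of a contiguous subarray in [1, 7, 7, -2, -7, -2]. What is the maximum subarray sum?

Using Kadane's algorithm on [1, 7, 7, -2, -7, -2]:

Scanning through the array:
Position 1 (value 7): max_ending_here = 8, max_so_far = 8
Position 2 (value 7): max_ending_here = 15, max_so_far = 15
Position 3 (value -2): max_ending_here = 13, max_so_far = 15
Position 4 (value -7): max_ending_here = 6, max_so_far = 15
Position 5 (value -2): max_ending_here = 4, max_so_far = 15

Maximum subarray: [1, 7, 7]
Maximum sum: 15

The maximum subarray is [1, 7, 7] with sum 15. This subarray runs from index 0 to index 2.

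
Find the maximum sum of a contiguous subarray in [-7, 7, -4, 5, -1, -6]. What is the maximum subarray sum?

Using Kadane's algorithm on [-7, 7, -4, 5, -1, -6]:

Scanning through the array:
Position 1 (value 7): max_ending_here = 7, max_so_far = 7
Position 2 (value -4): max_ending_here = 3, max_so_far = 7
Position 3 (value 5): max_ending_here = 8, max_so_far = 8
Position 4 (value -1): max_ending_here = 7, max_so_far = 8
Position 5 (value -6): max_ending_here = 1, max_so_far = 8

Maximum subarray: [7, -4, 5]
Maximum sum: 8

The maximum subarray is [7, -4, 5] with sum 8. This subarray runs from index 1 to index 3.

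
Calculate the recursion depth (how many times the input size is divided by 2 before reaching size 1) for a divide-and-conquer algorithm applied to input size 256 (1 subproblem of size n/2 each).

For divide and conquer with division factor 2:

Problem sizes at each level:
Level 0: 256
Level 1: 128
Level 2: 64
Level 3: 32
Level 4: 16
Level 5: 8
Level 6: 4
Level 7: 2
Level 8: 1

The root is level 0 and the size-1 base case is level 8 (the tree spans levels 0 through 8, i.e. 9 levels counting the root), so the depth is the number of divisions: log_2(256) = 8

The recursion tree depth is log_2(256) = 8. At each level, the problem size is divided by 2, so it takes 8 divisions to reduce to a base case of size 1. The algorithm makes 1 recursive call at each level.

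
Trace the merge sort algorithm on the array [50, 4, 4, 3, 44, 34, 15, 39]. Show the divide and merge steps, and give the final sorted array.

Merge sort trace:

Split: [50, 4, 4, 3, 44, 34, 15, 39] -> [50, 4, 4, 3] and [44, 34, 15, 39]
  Split: [50, 4, 4, 3] -> [50, 4] and [4, 3]
    Split: [50, 4] -> [50] and [4]
    Merge: [50] + [4] -> [4, 50]
    Split: [4, 3] -> [4] and [3]
    Merge: [4] + [3] -> [3, 4]
  Merge: [4, 50] + [3, 4] -> [3, 4, 4, 50]
  Split: [44, 34, 15, 39] -> [44, 34] and [15, 39]
    Split: [44, 34] -> [44] and [34]
    Merge: [44] + [34] -> [34, 44]
    Split: [15, 39] -> [15] and [39]
    Merge: [15] + [39] -> [15, 39]
  Merge: [34, 44] + [15, 39] -> [15, 34, 39, 44]
Merge: [3, 4, 4, 50] + [15, 34, 39, 44] -> [3, 4, 4, 15, 34, 39, 44, 50]

Final sorted array: [3, 4, 4, 15, 34, 39, 44, 50]

The merge sort proceeds by recursively splitting the array and merging sorted halves.
After all merges, the sorted array is [3, 4, 4, 15, 34, 39, 44, 50].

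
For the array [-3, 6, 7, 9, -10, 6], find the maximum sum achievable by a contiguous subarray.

Using Kadane's algorithm on [-3, 6, 7, 9, -10, 6]:

Scanning through the array:
Position 1 (value 6): max_ending_here = 6, max_so_far = 6
Position 2 (value 7): max_ending_here = 13, max_so_far = 13
Position 3 (value 9): max_ending_here = 22, max_so_far = 22
Position 4 (value -10): max_ending_here = 12, max_so_far = 22
Position 5 (value 6): max_ending_here = 18, max_so_far = 22

Maximum subarray: [6, 7, 9]
Maximum sum: 22

The maximum subarray is [6, 7, 9] with sum 22. This subarray runs from index 1 to index 3.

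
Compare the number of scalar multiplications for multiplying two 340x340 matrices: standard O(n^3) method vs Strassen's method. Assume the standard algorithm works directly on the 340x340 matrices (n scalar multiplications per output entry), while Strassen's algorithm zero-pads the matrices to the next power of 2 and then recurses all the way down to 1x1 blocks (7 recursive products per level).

Matrix multiplication for 340x340 matrices:

Strassen's algorithm requires power-of-2 dimensions. Pad 340x340 to 512x512 (next power of 2).

Standard algorithm: 340^3 = 39304000 multiplications
Strassen's algorithm: 7^(log2(512)) = 7^9 = 40353607 multiplications
Difference: 39304000 - 40353607 = -1049607 (Strassen uses MORE here due to padding overhead — for small or just-over-power-of-2 n, padding can outweigh the per-level savings)

Standard: 39304000 multiplications (340^3). Strassen: 40353607 multiplications (7^9, after padding to 512x512). Strassen reduces 8 recursive multiplications to 7 at each level.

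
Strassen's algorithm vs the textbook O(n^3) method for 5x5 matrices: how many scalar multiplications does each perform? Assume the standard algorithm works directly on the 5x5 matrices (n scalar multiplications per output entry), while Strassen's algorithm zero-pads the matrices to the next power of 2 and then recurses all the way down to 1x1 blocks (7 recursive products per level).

Matrix multiplication for 5x5 matrices:

Strassen's algorithm requires power-of-2 dimensions. Pad 5x5 to 8x8 (next power of 2).

Standard algorithm: 5^3 = 125 multiplications
Strassen's algorithm: 7^(log2(8)) = 7^3 = 343 multiplications
Difference: 125 - 343 = -218 (Strassen uses MORE here due to padding overhead — for small or just-over-power-of-2 n, padding can outweigh the per-level savings)

Standard: 125 multiplications (5^3). Strassen: 343 multiplications (7^3, after padding to 8x8). Strassen reduces 8 recursive multiplications to 7 at each level.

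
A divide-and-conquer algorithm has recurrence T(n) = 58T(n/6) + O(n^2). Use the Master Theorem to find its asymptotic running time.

Master Theorem for T(n) = 58T(n/6) + O(n^2):

a = 58, b = 6, c = 2
log_b(a) = log_6(58) = 2.2662

Case 1: c = 2 < log_6(58) = 2.2662
T(n) = O(n^(log_6 58))

For T(n) = 58T(n/6) + O(n^2): log_6(58) = 2.2662. This is Case 1 of the Master Theorem (c < log_b(a), work dominated by leaves), giving O(n^(log_6 58)).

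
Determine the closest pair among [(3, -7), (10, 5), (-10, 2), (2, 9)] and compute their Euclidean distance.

Computing all pairwise distances among 4 points:

d((3, -7), (10, 5)) = 13.8924
d((3, -7), (-10, 2)) = 15.8114
d((3, -7), (2, 9)) = 16.0312
d((10, 5), (-10, 2)) = 20.2237
d((10, 5), (2, 9)) = 8.9443 <-- minimum
d((-10, 2), (2, 9)) = 13.8924

Closest pair: (10, 5) and (2, 9) with distance 8.9443

The closest pair is (10, 5) and (2, 9) with Euclidean distance 8.9443. For 4 points, brute-force pairwise comparison is shown above. For large n, the divide-and-conquer algorithm (sort by x, recurse on halves, check the dividing strip) achieves O(n log n).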